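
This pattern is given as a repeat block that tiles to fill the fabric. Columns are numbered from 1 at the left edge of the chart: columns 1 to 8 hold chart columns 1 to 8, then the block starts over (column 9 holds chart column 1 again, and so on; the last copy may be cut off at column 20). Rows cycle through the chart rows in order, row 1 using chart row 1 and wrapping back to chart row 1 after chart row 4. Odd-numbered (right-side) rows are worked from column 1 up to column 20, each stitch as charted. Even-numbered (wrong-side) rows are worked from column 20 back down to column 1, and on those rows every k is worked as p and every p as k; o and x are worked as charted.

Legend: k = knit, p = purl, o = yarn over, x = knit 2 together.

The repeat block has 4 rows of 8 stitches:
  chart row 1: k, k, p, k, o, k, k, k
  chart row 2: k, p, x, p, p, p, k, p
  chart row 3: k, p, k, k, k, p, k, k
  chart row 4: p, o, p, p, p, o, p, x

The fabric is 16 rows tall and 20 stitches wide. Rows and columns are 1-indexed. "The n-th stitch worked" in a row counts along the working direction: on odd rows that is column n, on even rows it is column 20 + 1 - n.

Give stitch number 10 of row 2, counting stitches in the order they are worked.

Result:
x

Derivation:
For row 2: chart row = ((2-1) mod 4) + 1 = 2; this is a WS (even) row.
Chart row 2 tiled across columns 1-20: k p x p p p k p k p x p p p k p k p x p
Wrong side: read the tiled row from column 20 down to 1 and exchange k with p (leave o, x).
Row 2 as worked: k x k p k p k k k x k p k p k k k x k p
The 10th stitch worked is x.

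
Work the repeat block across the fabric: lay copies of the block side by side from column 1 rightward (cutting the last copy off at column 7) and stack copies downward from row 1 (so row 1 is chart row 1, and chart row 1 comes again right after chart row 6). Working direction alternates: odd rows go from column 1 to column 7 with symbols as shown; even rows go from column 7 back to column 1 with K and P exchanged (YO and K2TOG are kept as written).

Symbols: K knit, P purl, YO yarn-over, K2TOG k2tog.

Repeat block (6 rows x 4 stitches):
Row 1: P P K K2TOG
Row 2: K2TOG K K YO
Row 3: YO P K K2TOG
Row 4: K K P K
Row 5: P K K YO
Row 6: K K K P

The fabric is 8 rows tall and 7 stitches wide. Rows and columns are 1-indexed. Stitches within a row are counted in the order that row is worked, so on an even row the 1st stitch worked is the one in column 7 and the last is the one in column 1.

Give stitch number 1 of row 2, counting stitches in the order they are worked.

Stitch:
P

Derivation:
Row 2 uses chart row ((2-1) mod 6)+1 = 2. Row 2 is even, so WS.
Chart row 2 tiled across columns 1-7: K2TOG K K YO K2TOG K K
WS: work from column 7 back to column 1 (reverse the tiled row), swapping K<->P (YO and K2TOG unchanged).
Row 2 as worked: P P K2TOG YO P P K2TOG
Stitch 1 in working order -> P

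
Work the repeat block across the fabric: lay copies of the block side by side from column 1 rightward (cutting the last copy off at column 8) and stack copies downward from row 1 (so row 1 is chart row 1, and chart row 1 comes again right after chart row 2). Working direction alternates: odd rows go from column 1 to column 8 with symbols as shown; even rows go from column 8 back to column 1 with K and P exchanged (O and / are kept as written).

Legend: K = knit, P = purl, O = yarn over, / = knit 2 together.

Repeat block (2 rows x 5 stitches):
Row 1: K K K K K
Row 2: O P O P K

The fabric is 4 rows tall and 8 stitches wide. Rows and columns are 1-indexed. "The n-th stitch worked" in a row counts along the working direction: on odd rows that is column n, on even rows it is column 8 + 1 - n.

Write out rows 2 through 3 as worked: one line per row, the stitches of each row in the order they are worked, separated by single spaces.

Result:
O K O P K O K O
K K K K K K K K

Derivation:
Row 2: chart row 2, WS - tiled (columns 1-8): O P O P K O P O; work from column 8 back to 1 with K<->P swapped.
Row 3: chart row 1, RS - tile across columns 1-8 and work as-is.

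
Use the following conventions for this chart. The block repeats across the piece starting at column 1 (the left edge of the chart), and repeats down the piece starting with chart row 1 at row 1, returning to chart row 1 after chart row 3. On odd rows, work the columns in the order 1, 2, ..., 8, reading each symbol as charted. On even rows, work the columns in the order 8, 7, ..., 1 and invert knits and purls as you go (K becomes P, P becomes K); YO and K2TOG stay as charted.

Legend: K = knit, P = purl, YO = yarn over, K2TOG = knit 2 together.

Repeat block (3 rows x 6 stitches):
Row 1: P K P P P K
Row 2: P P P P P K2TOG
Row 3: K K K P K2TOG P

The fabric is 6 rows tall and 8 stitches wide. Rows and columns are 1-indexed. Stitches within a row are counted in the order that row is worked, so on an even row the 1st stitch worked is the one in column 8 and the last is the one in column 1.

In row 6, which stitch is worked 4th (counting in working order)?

Row 6: (6-1) mod 3 = 2, so use chart row 3. Even row -> WS.
Chart row 3 tiled across columns 1-8: K K K P K2TOG P K K
WS row: flip the tiled sequence (start at column 8) and apply K<->P; YO and K2TOG stay.
Row 6 as worked: P P K K2TOG K P P P
Stitch 4 in working order -> K2TOG

Result:
K2TOG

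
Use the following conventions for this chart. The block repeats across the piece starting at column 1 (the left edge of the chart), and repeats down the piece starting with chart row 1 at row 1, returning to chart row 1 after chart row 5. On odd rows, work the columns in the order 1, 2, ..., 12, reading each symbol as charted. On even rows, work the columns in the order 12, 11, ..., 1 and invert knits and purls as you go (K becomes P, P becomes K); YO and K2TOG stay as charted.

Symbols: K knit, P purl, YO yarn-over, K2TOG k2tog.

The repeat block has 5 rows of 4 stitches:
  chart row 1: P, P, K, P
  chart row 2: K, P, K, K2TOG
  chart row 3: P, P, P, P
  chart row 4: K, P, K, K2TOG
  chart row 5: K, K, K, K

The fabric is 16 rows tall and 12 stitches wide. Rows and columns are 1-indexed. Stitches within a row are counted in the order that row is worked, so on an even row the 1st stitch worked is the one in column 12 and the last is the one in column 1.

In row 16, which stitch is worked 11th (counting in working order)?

For row 16: chart row = ((16-1) mod 5) + 1 = 1; this is a WS (even) row.
Chart row 1 tiled across columns 1-12: P P K P P P K P P P K P
WS: work from column 12 back to column 1 (reverse the tiled row), swapping K<->P (YO and K2TOG unchanged).
Row 16 as worked: K P K K K P K K K P K K
The 11th stitch worked is K.

== STITCH ==
K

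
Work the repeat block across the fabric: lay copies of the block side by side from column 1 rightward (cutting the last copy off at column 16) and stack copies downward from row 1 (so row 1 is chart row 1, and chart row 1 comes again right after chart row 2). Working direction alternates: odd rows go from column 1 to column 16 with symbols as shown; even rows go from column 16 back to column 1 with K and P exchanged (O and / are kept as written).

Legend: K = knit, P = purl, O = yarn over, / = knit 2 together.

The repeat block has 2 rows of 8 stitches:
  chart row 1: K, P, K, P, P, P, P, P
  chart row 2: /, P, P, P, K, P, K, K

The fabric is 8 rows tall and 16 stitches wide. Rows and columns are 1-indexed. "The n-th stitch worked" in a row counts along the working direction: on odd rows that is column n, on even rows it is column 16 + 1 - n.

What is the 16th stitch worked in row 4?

Result:
/

Derivation:
Row 4: (4-1) mod 2 = 1, so use chart row 2. Even row -> WS.
Chart row 2 tiled across columns 1-16: / P P P K P K K / P P P K P K K
WS row: flip the tiled sequence (start at column 16) and apply K<->P; O and / stay.
Row 4 as worked: P P K P K K K / P P K P K K K /
The 16th stitch worked is /.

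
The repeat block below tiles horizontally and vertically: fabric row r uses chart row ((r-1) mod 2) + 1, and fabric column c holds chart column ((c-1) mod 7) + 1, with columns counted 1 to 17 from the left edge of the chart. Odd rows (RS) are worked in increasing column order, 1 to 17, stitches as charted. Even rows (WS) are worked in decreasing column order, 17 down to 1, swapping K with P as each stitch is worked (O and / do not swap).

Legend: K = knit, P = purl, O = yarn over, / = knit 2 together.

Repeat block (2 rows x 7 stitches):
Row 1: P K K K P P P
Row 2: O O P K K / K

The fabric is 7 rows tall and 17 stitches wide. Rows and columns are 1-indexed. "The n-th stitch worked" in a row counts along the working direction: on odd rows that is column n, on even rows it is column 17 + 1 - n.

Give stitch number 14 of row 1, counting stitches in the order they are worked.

For row 1: chart row = ((1-1) mod 2) + 1 = 1; this is a RS (odd) row.
Chart row 1 tiled across columns 1-17: P K K K P P P P K K K P P P P K K
RS: work column 1 to column 17, symbols as charted — the tiled row is the row as worked.
The 14th stitch worked is P.

Stitch:
P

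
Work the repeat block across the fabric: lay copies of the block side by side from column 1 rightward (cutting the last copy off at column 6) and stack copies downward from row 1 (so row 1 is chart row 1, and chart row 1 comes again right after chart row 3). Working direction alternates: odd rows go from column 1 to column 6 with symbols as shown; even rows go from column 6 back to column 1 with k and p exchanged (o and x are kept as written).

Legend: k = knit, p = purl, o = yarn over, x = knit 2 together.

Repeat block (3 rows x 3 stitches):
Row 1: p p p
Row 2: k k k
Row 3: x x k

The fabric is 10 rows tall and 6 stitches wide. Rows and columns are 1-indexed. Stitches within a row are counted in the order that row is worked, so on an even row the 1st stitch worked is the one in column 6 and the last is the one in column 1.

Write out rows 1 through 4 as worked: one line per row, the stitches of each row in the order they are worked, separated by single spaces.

Rows as worked:
p p p p p p
p p p p p p
x x k x x k
k k k k k k

Derivation:
Row 1: chart row 1, RS - tile across columns 1-6 and work as-is.
Row 2: chart row 2, WS - tiled (columns 1-6): k k k k k k; work from column 6 back to 1 with k<->p swapped.
Row 3: chart row 3, RS - tile across columns 1-6 and work as-is.
Row 4: chart row 1, WS - tiled (columns 1-6): p p p p p p; work from column 6 back to 1 with k<->p swapped.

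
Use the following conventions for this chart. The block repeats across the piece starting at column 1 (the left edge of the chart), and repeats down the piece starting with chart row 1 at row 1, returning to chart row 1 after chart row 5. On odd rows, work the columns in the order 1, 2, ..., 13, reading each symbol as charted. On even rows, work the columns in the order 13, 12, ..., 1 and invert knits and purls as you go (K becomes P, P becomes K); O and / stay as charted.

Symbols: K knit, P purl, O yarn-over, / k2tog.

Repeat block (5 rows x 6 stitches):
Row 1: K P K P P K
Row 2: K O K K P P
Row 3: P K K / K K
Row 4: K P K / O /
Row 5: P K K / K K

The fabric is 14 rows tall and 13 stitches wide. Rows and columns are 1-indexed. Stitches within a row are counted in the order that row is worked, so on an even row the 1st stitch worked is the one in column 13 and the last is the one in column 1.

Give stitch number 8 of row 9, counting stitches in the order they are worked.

Row 9 uses chart row ((9-1) mod 5)+1 = 4. Row 9 is odd, so RS.
Chart row 4 tiled across columns 1-13: K P K / O / K P K / O / K
Right side: take the tiled row as-is (worked left to right from column 1).
Counting 8 along the worked row gives P.

== STITCH ==
P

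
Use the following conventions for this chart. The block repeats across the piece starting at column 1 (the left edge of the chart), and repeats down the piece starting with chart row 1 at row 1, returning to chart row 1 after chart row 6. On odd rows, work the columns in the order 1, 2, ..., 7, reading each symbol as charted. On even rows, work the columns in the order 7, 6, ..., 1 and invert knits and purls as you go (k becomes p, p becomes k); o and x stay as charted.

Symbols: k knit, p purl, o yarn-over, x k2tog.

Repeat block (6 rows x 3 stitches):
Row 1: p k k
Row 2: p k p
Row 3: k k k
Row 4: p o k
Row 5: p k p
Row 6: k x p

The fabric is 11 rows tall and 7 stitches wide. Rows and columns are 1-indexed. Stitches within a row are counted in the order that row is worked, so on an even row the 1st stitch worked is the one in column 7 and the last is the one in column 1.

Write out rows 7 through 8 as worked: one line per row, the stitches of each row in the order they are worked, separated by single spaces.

== ROWS AS WORKED ==
p k k p k k p
k k p k k p k

Derivation:
Row 7: chart row 1, RS - tile across columns 1-7 and work as-is.
Row 8: chart row 2, WS - tiled (columns 1-7): p k p p k p p; work from column 7 back to 1 with k<->p swapped.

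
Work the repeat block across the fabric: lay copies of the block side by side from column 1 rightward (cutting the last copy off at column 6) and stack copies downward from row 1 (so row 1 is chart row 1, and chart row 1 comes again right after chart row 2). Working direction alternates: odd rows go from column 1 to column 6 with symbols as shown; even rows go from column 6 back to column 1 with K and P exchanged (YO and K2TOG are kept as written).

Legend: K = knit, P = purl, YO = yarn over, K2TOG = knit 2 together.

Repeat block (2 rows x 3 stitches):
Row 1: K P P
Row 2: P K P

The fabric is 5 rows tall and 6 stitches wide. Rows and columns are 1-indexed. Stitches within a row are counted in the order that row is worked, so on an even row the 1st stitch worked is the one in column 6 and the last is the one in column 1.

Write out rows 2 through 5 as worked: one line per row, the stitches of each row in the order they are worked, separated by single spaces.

Row 2: chart row 2, WS - tiled (columns 1-6): P K P P K P; work from column 6 back to 1 with K<->P swapped.
Row 3: chart row 1, RS - tile across columns 1-6 and work as-is.
Row 4: chart row 2, WS - tiled (columns 1-6): P K P P K P; work from column 6 back to 1 with K<->P swapped.
Row 5: chart row 1, RS - tile across columns 1-6 and work as-is.

Result:
K P K K P K
K P P K P P
K P K K P K
K P P K P P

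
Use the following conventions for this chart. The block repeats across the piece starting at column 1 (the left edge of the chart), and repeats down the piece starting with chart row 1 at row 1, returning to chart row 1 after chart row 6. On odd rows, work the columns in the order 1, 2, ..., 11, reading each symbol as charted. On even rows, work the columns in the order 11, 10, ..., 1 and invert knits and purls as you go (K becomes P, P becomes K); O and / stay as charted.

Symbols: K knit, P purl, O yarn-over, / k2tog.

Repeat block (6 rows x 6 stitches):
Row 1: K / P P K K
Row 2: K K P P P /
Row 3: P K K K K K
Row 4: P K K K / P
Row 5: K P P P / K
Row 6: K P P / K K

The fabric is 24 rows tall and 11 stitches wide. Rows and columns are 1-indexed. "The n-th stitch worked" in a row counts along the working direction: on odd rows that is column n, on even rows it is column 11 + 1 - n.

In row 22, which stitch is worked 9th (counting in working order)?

Row 22: (22-1) mod 6 = 3, so use chart row 4. Even row -> WS.
Chart row 4 tiled across columns 1-11: P K K K / P P K K K /
WS row: flip the tiled sequence (start at column 11) and apply K<->P; O and / stay.
Row 22 as worked: / P P P K K / P P P K
The 9th stitch worked is P.

Stitch:
P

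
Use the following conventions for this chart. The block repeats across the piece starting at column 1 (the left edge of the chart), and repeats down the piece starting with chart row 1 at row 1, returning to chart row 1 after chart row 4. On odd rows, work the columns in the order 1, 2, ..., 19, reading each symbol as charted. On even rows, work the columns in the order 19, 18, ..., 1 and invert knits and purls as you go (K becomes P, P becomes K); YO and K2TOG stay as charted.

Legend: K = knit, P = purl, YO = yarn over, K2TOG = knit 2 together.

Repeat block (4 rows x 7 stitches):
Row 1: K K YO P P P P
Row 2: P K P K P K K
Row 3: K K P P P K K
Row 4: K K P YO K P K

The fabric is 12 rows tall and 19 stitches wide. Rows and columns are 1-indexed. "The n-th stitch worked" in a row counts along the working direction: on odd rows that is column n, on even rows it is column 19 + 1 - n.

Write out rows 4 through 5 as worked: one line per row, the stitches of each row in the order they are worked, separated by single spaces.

== ROWS AS WORKED ==
P YO K P P P K P YO K P P P K P YO K P P
K K YO P P P P K K YO P P P P K K YO P P

Derivation:
Row 4: chart row 4, WS - tiled (columns 1-19): K K P YO K P K K K P YO K P K K K P YO K; work from column 19 back to 1 with K<->P swapped.
Row 5: chart row 1, RS - tile across columns 1-19 and work as-is.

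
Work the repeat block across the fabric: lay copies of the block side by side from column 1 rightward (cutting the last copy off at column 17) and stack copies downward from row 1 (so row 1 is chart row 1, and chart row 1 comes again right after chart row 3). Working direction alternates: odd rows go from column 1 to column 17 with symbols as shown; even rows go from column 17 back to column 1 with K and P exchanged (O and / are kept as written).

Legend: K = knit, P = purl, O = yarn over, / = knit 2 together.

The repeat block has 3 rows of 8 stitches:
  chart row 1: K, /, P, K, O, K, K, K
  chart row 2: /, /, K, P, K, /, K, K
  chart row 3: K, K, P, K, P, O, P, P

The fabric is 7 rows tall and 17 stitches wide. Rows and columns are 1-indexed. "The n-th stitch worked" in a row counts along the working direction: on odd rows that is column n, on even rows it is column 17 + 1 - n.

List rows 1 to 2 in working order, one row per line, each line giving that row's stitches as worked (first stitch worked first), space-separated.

== ROWS AS WORKED ==
K / P K O K K K K / P K O K K K K
/ P P / P K P / / P P / P K P / /

Derivation:
Row 1: chart row 1, RS - tile across columns 1-17 and work as-is.
Row 2: chart row 2, WS - tiled (columns 1-17): / / K P K / K K / / K P K / K K /; work from column 17 back to 1 with K<->P swapped.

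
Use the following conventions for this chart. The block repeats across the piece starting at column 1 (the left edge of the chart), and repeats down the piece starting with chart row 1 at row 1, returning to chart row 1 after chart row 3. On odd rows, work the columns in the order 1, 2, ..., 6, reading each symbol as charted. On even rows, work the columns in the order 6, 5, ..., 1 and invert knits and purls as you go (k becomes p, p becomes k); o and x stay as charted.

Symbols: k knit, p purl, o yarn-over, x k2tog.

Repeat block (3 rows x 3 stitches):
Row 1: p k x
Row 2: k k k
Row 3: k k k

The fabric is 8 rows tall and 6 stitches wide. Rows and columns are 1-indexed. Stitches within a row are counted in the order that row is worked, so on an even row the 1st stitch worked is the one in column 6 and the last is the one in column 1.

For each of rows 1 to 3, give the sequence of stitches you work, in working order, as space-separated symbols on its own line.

Result:
p k x p k x
p p p p p p
k k k k k k

Derivation:
Row 1: chart row 1, RS - tile across columns 1-6 and work as-is.
Row 2: chart row 2, WS - tiled (columns 1-6): k k k k k k; work from column 6 back to 1 with k<->p swapped.
Row 3: chart row 3, RS - tile across columns 1-6 and work as-is.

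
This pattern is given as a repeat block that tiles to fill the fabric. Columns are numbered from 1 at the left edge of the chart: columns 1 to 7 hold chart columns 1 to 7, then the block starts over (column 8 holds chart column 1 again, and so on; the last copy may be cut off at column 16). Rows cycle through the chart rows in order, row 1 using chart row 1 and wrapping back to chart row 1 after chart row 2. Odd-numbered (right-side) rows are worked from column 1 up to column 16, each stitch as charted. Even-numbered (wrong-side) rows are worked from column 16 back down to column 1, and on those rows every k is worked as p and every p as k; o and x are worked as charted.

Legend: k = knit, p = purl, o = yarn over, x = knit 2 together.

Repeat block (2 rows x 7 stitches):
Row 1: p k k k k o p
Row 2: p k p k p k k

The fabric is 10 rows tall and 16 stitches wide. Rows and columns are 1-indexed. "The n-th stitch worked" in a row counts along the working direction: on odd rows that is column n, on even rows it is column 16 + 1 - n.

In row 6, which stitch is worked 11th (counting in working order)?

== STITCH ==
p

Derivation:
Row 6: (6-1) mod 2 = 1, so use chart row 2. Even row -> WS.
Chart row 2 tiled across columns 1-16: p k p k p k k p k p k p k k p k
WS: work from column 16 back to column 1 (reverse the tiled row), swapping k<->p (o and x unchanged).
Row 6 as worked: p k p p k p k p k p p k p k p k
Stitch 11 in working order -> p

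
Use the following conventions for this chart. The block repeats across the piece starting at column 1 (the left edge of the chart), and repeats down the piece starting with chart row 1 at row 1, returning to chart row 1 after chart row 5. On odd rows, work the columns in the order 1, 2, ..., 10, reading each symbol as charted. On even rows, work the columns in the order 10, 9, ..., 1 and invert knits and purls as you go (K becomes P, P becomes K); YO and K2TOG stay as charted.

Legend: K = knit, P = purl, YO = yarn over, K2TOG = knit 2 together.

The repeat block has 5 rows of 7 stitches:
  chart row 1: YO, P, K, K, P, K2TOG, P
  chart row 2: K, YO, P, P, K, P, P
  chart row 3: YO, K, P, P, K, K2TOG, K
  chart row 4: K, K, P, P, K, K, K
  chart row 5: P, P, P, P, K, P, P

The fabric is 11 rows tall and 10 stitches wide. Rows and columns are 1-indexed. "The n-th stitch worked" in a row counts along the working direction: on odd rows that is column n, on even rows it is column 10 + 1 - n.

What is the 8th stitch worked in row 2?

Result:
K

Derivation:
Row 2 uses chart row ((2-1) mod 5)+1 = 2. Row 2 is even, so WS.
Chart row 2 tiled across columns 1-10: K YO P P K P P K YO P
Wrong side: read the tiled row from column 10 down to 1 and exchange K with P (leave YO, K2TOG).
Row 2 as worked: K YO P K K P K K YO P
The 8th stitch worked is K.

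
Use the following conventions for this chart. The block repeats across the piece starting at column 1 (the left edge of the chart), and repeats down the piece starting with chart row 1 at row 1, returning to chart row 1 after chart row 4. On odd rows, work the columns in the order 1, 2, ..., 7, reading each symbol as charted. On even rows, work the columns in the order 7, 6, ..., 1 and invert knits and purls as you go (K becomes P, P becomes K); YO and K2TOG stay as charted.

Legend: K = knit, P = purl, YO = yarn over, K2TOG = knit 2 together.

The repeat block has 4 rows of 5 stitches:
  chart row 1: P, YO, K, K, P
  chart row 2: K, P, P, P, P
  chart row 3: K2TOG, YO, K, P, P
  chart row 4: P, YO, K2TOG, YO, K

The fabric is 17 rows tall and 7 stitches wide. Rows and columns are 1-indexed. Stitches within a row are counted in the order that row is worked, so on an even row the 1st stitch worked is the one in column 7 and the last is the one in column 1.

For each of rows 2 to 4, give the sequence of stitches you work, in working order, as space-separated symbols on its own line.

Row 2: chart row 2, WS - tiled (columns 1-7): K P P P P K P; work from column 7 back to 1 with K<->P swapped.
Row 3: chart row 3, RS - tile across columns 1-7 and work as-is.
Row 4: chart row 4, WS - tiled (columns 1-7): P YO K2TOG YO K P YO; work from column 7 back to 1 with K<->P swapped.

== ROWS AS WORKED ==
K P K K K K P
K2TOG YO K P P K2TOG YO
YO K P YO K2TOG YO K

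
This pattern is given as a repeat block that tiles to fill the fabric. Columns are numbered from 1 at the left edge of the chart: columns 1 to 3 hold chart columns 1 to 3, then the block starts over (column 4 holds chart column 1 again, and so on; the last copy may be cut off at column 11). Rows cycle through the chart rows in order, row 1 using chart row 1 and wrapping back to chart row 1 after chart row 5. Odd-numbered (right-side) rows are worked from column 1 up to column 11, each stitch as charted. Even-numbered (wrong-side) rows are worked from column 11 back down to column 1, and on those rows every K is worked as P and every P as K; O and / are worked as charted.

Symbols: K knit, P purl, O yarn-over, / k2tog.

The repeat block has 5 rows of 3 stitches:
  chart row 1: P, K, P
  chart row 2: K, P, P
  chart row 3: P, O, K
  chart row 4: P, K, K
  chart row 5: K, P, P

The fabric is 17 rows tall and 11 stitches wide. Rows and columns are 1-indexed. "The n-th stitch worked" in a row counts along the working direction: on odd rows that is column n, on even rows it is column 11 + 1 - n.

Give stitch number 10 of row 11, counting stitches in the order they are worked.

== STITCH ==
P

Derivation:
Row 11: (11-1) mod 5 = 0, so use chart row 1. Odd row -> RS.
Chart row 1 tiled across columns 1-11: P K P P K P P K P P K
Right side: take the tiled row as-is (worked left to right from column 1).
The 10th stitch worked is P.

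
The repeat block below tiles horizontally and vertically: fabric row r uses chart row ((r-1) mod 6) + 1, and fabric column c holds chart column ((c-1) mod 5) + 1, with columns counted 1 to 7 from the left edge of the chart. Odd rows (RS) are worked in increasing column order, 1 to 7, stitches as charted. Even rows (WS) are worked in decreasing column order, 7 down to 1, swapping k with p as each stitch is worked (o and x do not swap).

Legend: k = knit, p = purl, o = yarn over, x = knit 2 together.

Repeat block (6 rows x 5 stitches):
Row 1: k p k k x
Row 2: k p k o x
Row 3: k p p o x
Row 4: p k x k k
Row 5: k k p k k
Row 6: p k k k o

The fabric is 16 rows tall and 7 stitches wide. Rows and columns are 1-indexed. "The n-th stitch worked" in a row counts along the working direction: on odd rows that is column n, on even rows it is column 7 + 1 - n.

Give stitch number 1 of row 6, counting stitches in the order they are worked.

Row 6 uses chart row ((6-1) mod 6)+1 = 6. Row 6 is even, so WS.
Chart row 6 tiled across columns 1-7: p k k k o p k
WS row: flip the tiled sequence (start at column 7) and apply k<->p; o and x stay.
Row 6 as worked: p k o p p p k
Stitch 1 in working order -> p

== STITCH ==
p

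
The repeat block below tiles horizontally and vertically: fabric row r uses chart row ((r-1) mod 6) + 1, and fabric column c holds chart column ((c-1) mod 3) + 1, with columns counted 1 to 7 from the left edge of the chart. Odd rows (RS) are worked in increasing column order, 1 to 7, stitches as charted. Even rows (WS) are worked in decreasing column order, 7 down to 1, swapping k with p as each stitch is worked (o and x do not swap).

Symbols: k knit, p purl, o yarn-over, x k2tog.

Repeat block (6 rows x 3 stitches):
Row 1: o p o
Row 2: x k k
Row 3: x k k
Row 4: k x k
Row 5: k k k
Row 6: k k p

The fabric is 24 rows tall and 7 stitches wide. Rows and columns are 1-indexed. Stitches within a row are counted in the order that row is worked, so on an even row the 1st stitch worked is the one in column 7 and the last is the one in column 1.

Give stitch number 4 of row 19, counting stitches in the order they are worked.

== STITCH ==
o

Derivation:
For row 19: chart row = ((19-1) mod 6) + 1 = 1; this is a RS (odd) row.
Chart row 1 tiled across columns 1-7: o p o o p o o
RS row: no reversal, no swap; stitch n worked = column n.
The 4th stitch worked is o.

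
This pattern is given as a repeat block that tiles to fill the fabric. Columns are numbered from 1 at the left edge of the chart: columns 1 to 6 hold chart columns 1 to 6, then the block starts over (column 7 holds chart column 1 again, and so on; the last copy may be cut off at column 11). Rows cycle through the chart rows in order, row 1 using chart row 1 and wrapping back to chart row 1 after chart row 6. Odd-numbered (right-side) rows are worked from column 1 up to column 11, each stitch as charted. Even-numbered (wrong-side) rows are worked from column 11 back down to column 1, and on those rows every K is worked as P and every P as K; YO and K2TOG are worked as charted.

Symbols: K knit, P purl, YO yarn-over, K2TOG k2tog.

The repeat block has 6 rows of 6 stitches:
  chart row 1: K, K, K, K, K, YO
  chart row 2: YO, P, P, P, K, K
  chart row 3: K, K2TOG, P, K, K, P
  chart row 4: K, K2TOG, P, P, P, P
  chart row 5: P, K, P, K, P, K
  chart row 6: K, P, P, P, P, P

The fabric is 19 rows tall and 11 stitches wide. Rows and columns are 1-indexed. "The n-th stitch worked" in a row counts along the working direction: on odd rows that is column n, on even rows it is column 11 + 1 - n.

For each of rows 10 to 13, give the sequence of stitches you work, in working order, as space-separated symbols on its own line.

Row 10: chart row 4, WS - tiled (columns 1-11): K K2TOG P P P P K K2TOG P P P; work from column 11 back to 1 with K<->P swapped.
Row 11: chart row 5, RS - tile across columns 1-11 and work as-is.
Row 12: chart row 6, WS - tiled (columns 1-11): K P P P P P K P P P P; work from column 11 back to 1 with K<->P swapped.
Row 13: chart row 1, RS - tile across columns 1-11 and work as-is.

== ROWS AS WORKED ==
K K K K2TOG P K K K K K2TOG P
P K P K P K P K P K P
K K K K P K K K K K P
K K K K K YO K K K K K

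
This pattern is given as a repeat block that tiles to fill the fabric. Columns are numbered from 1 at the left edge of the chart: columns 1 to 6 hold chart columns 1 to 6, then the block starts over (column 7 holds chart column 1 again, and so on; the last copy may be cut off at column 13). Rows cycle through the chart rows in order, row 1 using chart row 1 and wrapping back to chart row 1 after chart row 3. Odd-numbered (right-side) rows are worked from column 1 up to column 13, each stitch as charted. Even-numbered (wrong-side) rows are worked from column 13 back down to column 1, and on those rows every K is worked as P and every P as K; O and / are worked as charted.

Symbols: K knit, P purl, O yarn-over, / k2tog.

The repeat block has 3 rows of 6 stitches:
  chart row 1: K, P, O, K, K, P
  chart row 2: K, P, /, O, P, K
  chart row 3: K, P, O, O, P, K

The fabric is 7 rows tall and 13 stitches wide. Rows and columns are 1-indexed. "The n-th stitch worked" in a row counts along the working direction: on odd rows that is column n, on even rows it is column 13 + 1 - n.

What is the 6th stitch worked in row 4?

Row 4: (4-1) mod 3 = 0, so use chart row 1. Even row -> WS.
Chart row 1 tiled across columns 1-13: K P O K K P K P O K K P K
WS: work from column 13 back to column 1 (reverse the tiled row), swapping K<->P (O and / unchanged).
Row 4 as worked: P K P P O K P K P P O K P
The 6th stitch worked is K.

== STITCH ==
K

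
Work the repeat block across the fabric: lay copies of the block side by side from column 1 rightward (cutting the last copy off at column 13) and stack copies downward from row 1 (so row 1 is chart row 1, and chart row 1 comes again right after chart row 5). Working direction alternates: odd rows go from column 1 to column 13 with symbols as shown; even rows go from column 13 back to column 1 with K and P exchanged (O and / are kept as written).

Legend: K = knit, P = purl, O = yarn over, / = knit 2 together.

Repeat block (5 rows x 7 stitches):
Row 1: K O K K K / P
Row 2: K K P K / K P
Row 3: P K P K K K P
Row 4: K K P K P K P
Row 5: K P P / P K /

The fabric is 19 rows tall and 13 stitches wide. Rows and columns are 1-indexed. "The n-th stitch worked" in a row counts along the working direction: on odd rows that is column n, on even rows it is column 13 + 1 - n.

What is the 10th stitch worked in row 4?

Row 4 uses chart row ((4-1) mod 5)+1 = 4. Row 4 is even, so WS.
Chart row 4 tiled across columns 1-13: K K P K P K P K K P K P K
Wrong side: read the tiled row from column 13 down to 1 and exchange K with P (leave O, /).
Row 4 as worked: P K P K P P K P K P K P P
Stitch 10 in working order -> P

Result:
P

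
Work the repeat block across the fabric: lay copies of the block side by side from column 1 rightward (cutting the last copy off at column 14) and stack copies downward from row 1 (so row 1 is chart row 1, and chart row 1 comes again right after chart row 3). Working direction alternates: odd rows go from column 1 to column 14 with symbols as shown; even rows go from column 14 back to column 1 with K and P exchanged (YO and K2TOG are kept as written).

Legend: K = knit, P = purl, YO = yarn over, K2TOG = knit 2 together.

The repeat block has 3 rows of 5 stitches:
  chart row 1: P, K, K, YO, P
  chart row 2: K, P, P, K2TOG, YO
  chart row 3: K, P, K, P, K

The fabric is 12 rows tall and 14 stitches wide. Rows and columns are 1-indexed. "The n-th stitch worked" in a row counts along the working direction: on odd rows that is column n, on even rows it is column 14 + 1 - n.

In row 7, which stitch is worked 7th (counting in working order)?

Row 7: (7-1) mod 3 = 0, so use chart row 1. Odd row -> RS.
Chart row 1 tiled across columns 1-14: P K K YO P P K K YO P P K K YO
RS: work column 1 to column 14, symbols as charted — the tiled row is the row as worked.
Counting 7 along the worked row gives K.

Result:
K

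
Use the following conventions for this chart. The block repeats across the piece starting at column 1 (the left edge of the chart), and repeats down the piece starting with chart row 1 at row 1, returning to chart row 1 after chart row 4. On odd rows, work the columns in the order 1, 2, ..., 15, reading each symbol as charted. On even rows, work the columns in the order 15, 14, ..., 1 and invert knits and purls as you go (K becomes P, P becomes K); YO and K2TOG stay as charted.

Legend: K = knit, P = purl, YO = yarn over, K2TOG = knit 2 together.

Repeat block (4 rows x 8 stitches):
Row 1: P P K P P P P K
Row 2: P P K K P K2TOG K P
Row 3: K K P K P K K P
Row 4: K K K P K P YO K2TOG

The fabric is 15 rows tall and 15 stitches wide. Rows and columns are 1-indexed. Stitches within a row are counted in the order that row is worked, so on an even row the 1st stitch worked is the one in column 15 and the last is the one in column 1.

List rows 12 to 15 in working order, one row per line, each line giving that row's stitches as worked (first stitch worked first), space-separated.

Row 12: chart row 4, WS - tiled (columns 1-15): K K K P K P YO K2TOG K K K P K P YO; work from column 15 back to 1 with K<->P swapped.
Row 13: chart row 1, RS - tile across columns 1-15 and work as-is.
Row 14: chart row 2, WS - tiled (columns 1-15): P P K K P K2TOG K P P P K K P K2TOG K; work from column 15 back to 1 with K<->P swapped.
Row 15: chart row 3, RS - tile across columns 1-15 and work as-is.

Rows as worked:
YO K P K P P P K2TOG YO K P K P P P
P P K P P P P K P P K P P P P
P K2TOG K P P K K K P K2TOG K P P K K
K K P K P K K P K K P K P K K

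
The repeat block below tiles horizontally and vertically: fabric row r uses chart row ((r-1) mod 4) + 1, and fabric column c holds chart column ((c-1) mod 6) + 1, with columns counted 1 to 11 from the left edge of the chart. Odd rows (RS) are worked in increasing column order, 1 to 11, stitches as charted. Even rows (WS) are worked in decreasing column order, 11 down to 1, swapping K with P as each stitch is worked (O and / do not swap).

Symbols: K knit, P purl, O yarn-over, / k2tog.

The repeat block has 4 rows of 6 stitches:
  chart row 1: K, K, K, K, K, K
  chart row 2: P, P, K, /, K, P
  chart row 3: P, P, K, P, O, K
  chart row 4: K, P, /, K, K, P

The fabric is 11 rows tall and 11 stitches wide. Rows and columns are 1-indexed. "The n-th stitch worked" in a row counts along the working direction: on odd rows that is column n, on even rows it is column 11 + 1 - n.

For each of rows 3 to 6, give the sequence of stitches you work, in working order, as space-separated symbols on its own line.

Row 3: chart row 3, RS - tile across columns 1-11 and work as-is.
Row 4: chart row 4, WS - tiled (columns 1-11): K P / K K P K P / K K; work from column 11 back to 1 with K<->P swapped.
Row 5: chart row 1, RS - tile across columns 1-11 and work as-is.
Row 6: chart row 2, WS - tiled (columns 1-11): P P K / K P P P K / K; work from column 11 back to 1 with K<->P swapped.

== ROWS AS WORKED ==
P P K P O K P P K P O
P P / K P K P P / K P
K K K K K K K K K K K
P / P K K K P / P K K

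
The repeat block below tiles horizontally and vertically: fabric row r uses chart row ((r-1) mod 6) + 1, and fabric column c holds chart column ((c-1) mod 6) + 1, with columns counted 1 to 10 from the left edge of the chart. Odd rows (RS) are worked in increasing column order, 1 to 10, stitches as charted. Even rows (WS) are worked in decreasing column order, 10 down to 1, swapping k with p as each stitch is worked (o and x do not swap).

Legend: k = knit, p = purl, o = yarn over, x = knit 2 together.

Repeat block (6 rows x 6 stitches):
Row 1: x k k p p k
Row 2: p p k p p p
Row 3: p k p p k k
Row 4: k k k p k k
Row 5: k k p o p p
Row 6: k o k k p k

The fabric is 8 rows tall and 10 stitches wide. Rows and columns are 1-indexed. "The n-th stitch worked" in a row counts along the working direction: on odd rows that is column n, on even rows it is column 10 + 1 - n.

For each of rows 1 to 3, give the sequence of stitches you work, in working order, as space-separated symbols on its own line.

Row 1: chart row 1, RS - tile across columns 1-10 and work as-is.
Row 2: chart row 2, WS - tiled (columns 1-10): p p k p p p p p k p; work from column 10 back to 1 with k<->p swapped.
Row 3: chart row 3, RS - tile across columns 1-10 and work as-is.

Rows as worked:
x k k p p k x k k p
k p k k k k k p k k
p k p p k k p k p p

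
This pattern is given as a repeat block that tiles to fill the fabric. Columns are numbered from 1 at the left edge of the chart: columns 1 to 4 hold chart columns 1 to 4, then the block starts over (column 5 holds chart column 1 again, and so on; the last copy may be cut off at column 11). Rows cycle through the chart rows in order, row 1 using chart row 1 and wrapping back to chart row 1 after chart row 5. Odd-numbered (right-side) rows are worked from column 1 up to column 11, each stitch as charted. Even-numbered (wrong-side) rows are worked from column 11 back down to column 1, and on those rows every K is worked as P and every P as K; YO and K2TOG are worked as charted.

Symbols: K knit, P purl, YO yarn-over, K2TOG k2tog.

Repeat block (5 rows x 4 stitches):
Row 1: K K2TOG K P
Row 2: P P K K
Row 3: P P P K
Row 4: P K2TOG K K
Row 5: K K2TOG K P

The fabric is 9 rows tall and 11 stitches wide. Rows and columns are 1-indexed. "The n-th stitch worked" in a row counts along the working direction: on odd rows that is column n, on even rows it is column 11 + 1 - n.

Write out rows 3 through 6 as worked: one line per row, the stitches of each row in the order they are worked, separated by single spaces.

Result:
P P P K P P P K P P P
P K2TOG K P P K2TOG K P P K2TOG K
K K2TOG K P K K2TOG K P K K2TOG K
P K2TOG P K P K2TOG P K P K2TOG P

Derivation:
Row 3: chart row 3, RS - tile across columns 1-11 and work as-is.
Row 4: chart row 4, WS - tiled (columns 1-11): P K2TOG K K P K2TOG K K P K2TOG K; work from column 11 back to 1 with K<->P swapped.
Row 5: chart row 5, RS - tile across columns 1-11 and work as-is.
Row 6: chart row 1, WS - tiled (columns 1-11): K K2TOG K P K K2TOG K P K K2TOG K; work from column 11 back to 1 with K<->P swapped.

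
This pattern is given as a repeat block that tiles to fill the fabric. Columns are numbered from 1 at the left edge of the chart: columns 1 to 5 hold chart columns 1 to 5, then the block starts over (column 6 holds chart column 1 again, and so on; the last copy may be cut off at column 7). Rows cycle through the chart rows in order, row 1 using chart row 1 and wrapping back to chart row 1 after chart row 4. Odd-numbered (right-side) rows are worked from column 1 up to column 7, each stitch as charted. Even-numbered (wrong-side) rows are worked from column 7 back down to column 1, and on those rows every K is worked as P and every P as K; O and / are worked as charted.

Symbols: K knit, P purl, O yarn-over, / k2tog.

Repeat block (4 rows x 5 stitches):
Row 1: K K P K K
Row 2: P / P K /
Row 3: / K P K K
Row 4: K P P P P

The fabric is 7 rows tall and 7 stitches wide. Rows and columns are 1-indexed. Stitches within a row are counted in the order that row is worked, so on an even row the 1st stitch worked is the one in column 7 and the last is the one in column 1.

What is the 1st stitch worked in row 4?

Stitch:
K

Derivation:
Row 4 uses chart row ((4-1) mod 4)+1 = 4. Row 4 is even, so WS.
Chart row 4 tiled across columns 1-7: K P P P P K P
WS row: flip the tiled sequence (start at column 7) and apply K<->P; O and / stay.
Row 4 as worked: K P K K K K P
Counting 1 along the worked row gives K.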